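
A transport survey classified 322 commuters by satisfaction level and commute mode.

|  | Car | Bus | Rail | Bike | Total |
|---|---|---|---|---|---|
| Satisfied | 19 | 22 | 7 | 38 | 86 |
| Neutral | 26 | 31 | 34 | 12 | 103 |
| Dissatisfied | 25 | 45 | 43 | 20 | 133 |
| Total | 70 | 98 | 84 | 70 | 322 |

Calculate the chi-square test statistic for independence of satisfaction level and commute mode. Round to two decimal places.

44.29

Grand total N = 322.
Expected counts (row total × column total / N):
  Satisfied, Car: 86×70/322 = 18.696
  Satisfied, Bus: 86×98/322 = 26.174
  Satisfied, Rail: 86×84/322 = 22.435
  Satisfied, Bike: 86×70/322 = 18.696
  Neutral, Car: 103×70/322 = 22.391
  Neutral, Bus: 103×98/322 = 31.348
  Neutral, Rail: 103×84/322 = 26.870
  Neutral, Bike: 103×70/322 = 22.391
  Dissatisfied, Car: 133×70/322 = 28.913
  Dissatisfied, Bus: 133×98/322 = 40.478
  Dissatisfied, Rail: 133×84/322 = 34.696
  Dissatisfied, Bike: 133×70/322 = 28.913
Contributions (O − E)²/E:
  (19 − 18.696)²/18.696 = 0.0049
  (22 − 26.174)²/26.174 = 0.6656
  (7 − 22.435)²/22.435 = 10.6191
  (38 − 18.696)²/18.696 = 19.9318
  (26 − 22.391)²/22.391 = 0.5817
  (31 − 31.348)²/31.348 = 0.0039
  (34 − 26.870)²/26.870 = 1.8920
  (12 − 22.391)²/22.391 = 4.8222
  (25 − 28.913)²/28.913 = 0.5296
  (45 − 40.478)²/40.478 = 0.5052
  (43 − 34.696)²/34.696 = 1.9874
  (20 − 28.913)²/28.913 = 2.7476
χ² = 0.0049 + 0.6656 + 10.6191 + 19.9318 + 0.5817 + 0.0039 + 1.8920 + 4.8222 + 0.5296 + 0.5052 + 1.9874 + 2.7476 = 44.29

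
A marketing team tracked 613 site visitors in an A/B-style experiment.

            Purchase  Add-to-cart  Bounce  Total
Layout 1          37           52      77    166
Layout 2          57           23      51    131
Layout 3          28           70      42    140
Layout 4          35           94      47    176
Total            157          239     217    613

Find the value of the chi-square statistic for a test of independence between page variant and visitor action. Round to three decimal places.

Grand total N = 613.
Expected counts (row total × column total / N):
  Layout 1, Purchase: 166×157/613 = 42.5155
  Layout 1, Add-to-cart: 166×239/613 = 64.7210
  Layout 1, Bounce: 166×217/613 = 58.7635
  Layout 2, Purchase: 131×157/613 = 33.5514
  Layout 2, Add-to-cart: 131×239/613 = 51.0750
  Layout 2, Bounce: 131×217/613 = 46.3736
  Layout 3, Purchase: 140×157/613 = 35.8564
  Layout 3, Add-to-cart: 140×239/613 = 54.5840
  Layout 3, Bounce: 140×217/613 = 49.5595
  Layout 4, Purchase: 176×157/613 = 45.0767
  Layout 4, Add-to-cart: 176×239/613 = 68.6199
  Layout 4, Bounce: 176×217/613 = 62.3034
Contributions (O − E)²/E:
  (37 − 42.5155)²/42.5155 = 0.7155
  (52 − 64.7210)²/64.7210 = 2.5003
  (77 − 58.7635)²/58.7635 = 5.6595
  (57 − 33.5514)²/33.5514 = 16.3879
  (23 − 51.0750)²/51.0750 = 15.4323
  (51 − 46.3736)²/46.3736 = 0.4615
  (28 − 35.8564)²/35.8564 = 1.7214
  (70 − 54.5840)²/54.5840 = 4.3539
  (42 − 49.5595)²/49.5595 = 1.1531
  (35 − 45.0767)²/45.0767 = 2.2526
  (94 − 68.6199)²/68.6199 = 9.3872
  (47 − 62.3034)²/62.3034 = 3.7589
χ² = 0.7155 + 2.5003 + 5.6595 + 16.3879 + 15.4323 + 0.4615 + 1.7214 + 4.3539 + 1.1531 + 2.2526 + 9.3872 + 3.7589 = 63.784

63.784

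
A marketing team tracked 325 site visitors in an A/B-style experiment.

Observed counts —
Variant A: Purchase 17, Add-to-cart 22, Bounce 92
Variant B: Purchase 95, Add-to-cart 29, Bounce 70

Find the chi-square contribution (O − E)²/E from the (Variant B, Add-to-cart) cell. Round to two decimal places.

Row total (Variant B) = 194; column total (Add-to-cart) = 51; N = 325.
Expected count E = 194 × 51 / 325 = 30.443.
Contribution = (O − E)²/E = (29 − 30.443)² / 30.443 = 0.07.

0.07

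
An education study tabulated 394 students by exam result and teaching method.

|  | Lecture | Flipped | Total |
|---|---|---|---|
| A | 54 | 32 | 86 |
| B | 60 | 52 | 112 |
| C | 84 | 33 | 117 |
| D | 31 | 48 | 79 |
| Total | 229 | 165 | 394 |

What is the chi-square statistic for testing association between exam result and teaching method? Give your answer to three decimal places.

Grand total N = 394.
Expected counts (row total × column total / N):
  A, Lecture: 86×229/394 = 49.9848
  A, Flipped: 86×165/394 = 36.0152
  B, Lecture: 112×229/394 = 65.0964
  B, Flipped: 112×165/394 = 46.9036
  C, Lecture: 117×229/394 = 68.0025
  C, Flipped: 117×165/394 = 48.9975
  D, Lecture: 79×229/394 = 45.9162
  D, Flipped: 79×165/394 = 33.0838
Contributions (O − E)²/E:
  (54 − 49.9848)²/49.9848 = 0.3225
  (32 − 36.0152)²/36.0152 = 0.4476
  (60 − 65.0964)²/65.0964 = 0.3990
  (52 − 46.9036)²/46.9036 = 0.5538
  (84 − 68.0025)²/68.0025 = 3.7634
  (33 − 48.9975)²/48.9975 = 5.2231
  (31 − 45.9162)²/45.9162 = 4.8456
  (48 − 33.0838)²/33.0838 = 6.7251
χ² = 0.3225 + 0.4476 + 0.3990 + 0.5538 + 3.7634 + 5.2231 + 4.8456 + 6.7251 = 22.280

22.280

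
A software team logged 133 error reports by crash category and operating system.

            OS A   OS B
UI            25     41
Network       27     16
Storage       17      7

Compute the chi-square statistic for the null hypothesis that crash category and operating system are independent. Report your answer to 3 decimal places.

10.687

Row totals: 66, 43, 24. Column totals: 69, 64. Grand total N = 133.
Expected counts (row total × column total / N):
  UI, OS A: 66×69/133 = 34.2406
  UI, OS B: 66×64/133 = 31.7594
  Network, OS A: 43×69/133 = 22.3083
  Network, OS B: 43×64/133 = 20.6917
  Storage, OS A: 24×69/133 = 12.4511
  Storage, OS B: 24×64/133 = 11.5489
Contributions (O − E)²/E:
  (25 − 34.2406)²/34.2406 = 2.4938
  (41 − 31.7594)²/31.7594 = 2.6886
  (27 − 22.3083)²/22.3083 = 0.9867
  (16 − 20.6917)²/20.6917 = 1.0638
  (17 − 12.4511)²/12.4511 = 1.6619
  (7 − 11.5489)²/11.5489 = 1.7917
χ² = 2.4938 + 2.6886 + 0.9867 + 1.0638 + 1.6619 + 1.7917 = 10.687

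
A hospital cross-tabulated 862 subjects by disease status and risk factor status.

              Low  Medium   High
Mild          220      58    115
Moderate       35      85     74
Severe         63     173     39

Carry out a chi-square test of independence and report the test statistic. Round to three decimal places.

204.749

Row totals: 393, 194, 275. Column totals: 318, 316, 228. Grand total N = 862.
Expected counts (row total × column total / N):
  Mild, Low: 393×318/862 = 144.9814
  Mild, Medium: 393×316/862 = 144.0696
  Mild, High: 393×228/862 = 103.9490
  Moderate, Low: 194×318/862 = 71.5684
  Moderate, Medium: 194×316/862 = 71.1183
  Moderate, High: 194×228/862 = 51.3132
  Severe, Low: 275×318/862 = 101.4501
  Severe, Medium: 275×316/862 = 100.8121
  Severe, High: 275×228/862 = 72.7378
Contributions (O − E)²/E:
  (220 − 144.9814)²/144.9814 = 38.8173
  (58 − 144.0696)²/144.0696 = 51.4194
  (115 − 103.9490)²/103.9490 = 1.1749
  (35 − 71.5684)²/71.5684 = 18.6849
  (85 − 71.1183)²/71.1183 = 2.7096
  (74 − 51.3132)²/51.3132 = 10.0304
  (63 − 101.4501)²/101.4501 = 14.5728
  (173 − 100.8121)²/100.8121 = 51.6911
  (39 − 72.7378)²/72.7378 = 15.6485
χ² = 38.8173 + 51.4194 + 1.1749 + 18.6849 + 2.7096 + 10.0304 + 14.5728 + 51.6911 + 15.6485 = 204.749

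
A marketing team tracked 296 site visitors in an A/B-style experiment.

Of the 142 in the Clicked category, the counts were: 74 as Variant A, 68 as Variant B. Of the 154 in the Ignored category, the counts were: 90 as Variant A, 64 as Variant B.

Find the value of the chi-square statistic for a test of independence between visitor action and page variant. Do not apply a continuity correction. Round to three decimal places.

Row totals: 142, 154. Column totals: 164, 132. Grand total N = 296.
Expected counts (row total × column total / N):
  Clicked, Variant A: 142×164/296 = 78.6757
  Clicked, Variant B: 142×132/296 = 63.3243
  Ignored, Variant A: 154×164/296 = 85.3243
  Ignored, Variant B: 154×132/296 = 68.6757
Contributions (O − E)²/E:
  (74 − 78.6757)²/78.6757 = 0.2779
  (68 − 63.3243)²/63.3243 = 0.3452
  (90 − 85.3243)²/85.3243 = 0.2562
  (64 − 68.6757)²/68.6757 = 0.3183
χ² = 0.2779 + 0.3452 + 0.2562 + 0.3183 = 1.198

1.198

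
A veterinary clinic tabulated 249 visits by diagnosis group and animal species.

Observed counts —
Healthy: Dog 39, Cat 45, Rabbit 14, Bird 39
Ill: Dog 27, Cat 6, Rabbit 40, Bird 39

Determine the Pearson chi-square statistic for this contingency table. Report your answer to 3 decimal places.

42.442

Row totals: 137, 112. Column totals: 66, 51, 54, 78. Grand total N = 249.
Expected counts (row total × column total / N):
  Healthy, Dog: 137×66/249 = 36.3133
  Healthy, Cat: 137×51/249 = 28.0602
  Healthy, Rabbit: 137×54/249 = 29.7108
  Healthy, Bird: 137×78/249 = 42.9157
  Ill, Dog: 112×66/249 = 29.6867
  Ill, Cat: 112×51/249 = 22.9398
  Ill, Rabbit: 112×54/249 = 24.2892
  Ill, Bird: 112×78/249 = 35.0843
Contributions (O − E)²/E:
  (39 − 36.3133)²/36.3133 = 0.1988
  (45 − 28.0602)²/28.0602 = 10.2265
  (14 − 29.7108)²/29.7108 = 8.3077
  (39 − 42.9157)²/42.9157 = 0.3573
  (27 − 29.6867)²/29.6867 = 0.2432
  (6 − 22.9398)²/22.9398 = 12.5091
  (40 − 24.2892)²/24.2892 = 10.1621
  (39 − 35.0843)²/35.0843 = 0.4370
χ² = 0.1988 + 10.2265 + 8.3077 + 0.3573 + 0.2432 + 12.5091 + 10.1621 + 0.4370 = 42.442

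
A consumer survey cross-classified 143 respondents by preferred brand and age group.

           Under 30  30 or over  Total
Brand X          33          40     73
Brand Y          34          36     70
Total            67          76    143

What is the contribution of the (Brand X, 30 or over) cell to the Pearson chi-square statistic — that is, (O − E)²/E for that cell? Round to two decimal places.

Row total (Brand X) = 73; column total (30 or over) = 76; N = 143.
Expected count E = 73 × 76 / 143 = 38.797.
Contribution = (O − E)²/E = (40 − 38.797)² / 38.797 = 0.04.

0.04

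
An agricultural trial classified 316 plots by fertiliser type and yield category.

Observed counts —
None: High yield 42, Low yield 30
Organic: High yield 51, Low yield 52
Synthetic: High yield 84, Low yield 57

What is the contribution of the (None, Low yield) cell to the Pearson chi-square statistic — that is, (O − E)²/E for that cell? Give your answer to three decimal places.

0.088

Row total (None) = 72; column total (Low yield) = 139; N = 316.
Expected count E = 72 × 139 / 316 = 31.6709.
Contribution = (O − E)²/E = (30 − 31.6709)² / 31.6709 = 0.088.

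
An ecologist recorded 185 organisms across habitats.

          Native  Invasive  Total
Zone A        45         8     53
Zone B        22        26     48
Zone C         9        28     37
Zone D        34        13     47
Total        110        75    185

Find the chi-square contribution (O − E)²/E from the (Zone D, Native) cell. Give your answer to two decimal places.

Row total (Zone D) = 47; column total (Native) = 110; N = 185.
Expected count E = 47 × 110 / 185 = 27.9459.
Contribution = (O − E)²/E = (34 − 27.9459)² / 27.9459 = 1.31.

1.31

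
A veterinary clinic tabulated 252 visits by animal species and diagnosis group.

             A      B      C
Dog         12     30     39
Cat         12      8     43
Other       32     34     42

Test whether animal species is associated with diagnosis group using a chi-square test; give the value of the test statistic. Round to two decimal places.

Row totals: 81, 63, 108. Column totals: 56, 72, 124. Grand total N = 252.
Expected counts (row total × column total / N):
  Dog, A: 81×56/252 = 18.000
  Dog, B: 81×72/252 = 23.143
  Dog, C: 81×124/252 = 39.857
  Cat, A: 63×56/252 = 14.000
  Cat, B: 63×72/252 = 18.000
  Cat, C: 63×124/252 = 31.000
  Other, A: 108×56/252 = 24.000
  Other, B: 108×72/252 = 30.857
  Other, C: 108×124/252 = 53.143
Contributions (O − E)²/E:
  (12 − 18.000)²/18.000 = 2.0000
  (30 − 23.143)²/23.143 = 2.0316
  (39 − 39.857)²/39.857 = 0.0184
  (12 − 14.000)²/14.000 = 0.2857
  (8 − 18.000)²/18.000 = 5.5556
  (43 − 31.000)²/31.000 = 4.6452
  (32 − 24.000)²/24.000 = 2.6667
  (34 − 30.857)²/30.857 = 0.3201
  (42 − 53.143)²/53.143 = 2.3365
χ² = 2.0000 + 2.0316 + 0.0184 + 0.2857 + 5.5556 + 4.6452 + 2.6667 + 0.3201 + 2.3365 = 19.86

19.86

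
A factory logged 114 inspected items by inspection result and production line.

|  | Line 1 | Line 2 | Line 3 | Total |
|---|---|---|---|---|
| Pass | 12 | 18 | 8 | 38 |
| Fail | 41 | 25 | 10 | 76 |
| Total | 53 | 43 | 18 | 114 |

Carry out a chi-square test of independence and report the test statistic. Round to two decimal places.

Grand total N = 114.
Expected counts (row total × column total / N):
  Pass, Line 1: 38×53/114 = 17.667
  Pass, Line 2: 38×43/114 = 14.333
  Pass, Line 3: 38×18/114 = 6.000
  Fail, Line 1: 76×53/114 = 35.333
  Fail, Line 2: 76×43/114 = 28.667
  Fail, Line 3: 76×18/114 = 12.000
Contributions (O − E)²/E:
  (12 − 17.667)²/17.667 = 1.8178
  (18 − 14.333)²/14.333 = 0.9382
  (8 − 6.000)²/6.000 = 0.6667
  (41 − 35.333)²/35.333 = 0.9089
  (25 − 28.667)²/28.667 = 0.4691
  (10 − 12.000)²/12.000 = 0.3333
χ² = 1.8178 + 0.9382 + 0.6667 + 0.9089 + 0.4691 + 0.3333 = 5.13

5.13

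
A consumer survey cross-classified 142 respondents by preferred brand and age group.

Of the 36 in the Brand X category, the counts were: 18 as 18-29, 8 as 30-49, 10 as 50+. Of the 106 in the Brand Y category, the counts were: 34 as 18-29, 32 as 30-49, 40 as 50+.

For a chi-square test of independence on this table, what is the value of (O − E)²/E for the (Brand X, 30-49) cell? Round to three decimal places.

0.452

Row total (Brand X) = 36; column total (30-49) = 40; N = 142.
Expected count E = 36 × 40 / 142 = 10.1408.
Contribution = (O − E)²/E = (8 − 10.1408)² / 10.1408 = 0.452.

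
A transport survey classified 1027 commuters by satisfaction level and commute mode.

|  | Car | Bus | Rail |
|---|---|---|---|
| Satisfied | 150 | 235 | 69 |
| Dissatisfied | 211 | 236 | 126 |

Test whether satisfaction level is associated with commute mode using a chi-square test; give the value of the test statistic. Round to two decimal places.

Row totals: 454, 573. Column totals: 361, 471, 195. Grand total N = 1027.
Expected counts (row total × column total / N):
  Satisfied, Car: 454×361/1027 = 159.585
  Satisfied, Bus: 454×471/1027 = 208.212
  Satisfied, Rail: 454×195/1027 = 86.203
  Dissatisfied, Car: 573×361/1027 = 201.415
  Dissatisfied, Bus: 573×471/1027 = 262.788
  Dissatisfied, Rail: 573×195/1027 = 108.797
Contributions (O − E)²/E:
  (150 − 159.585)²/159.585 = 0.5757
  (235 − 208.212)²/208.212 = 3.4465
  (69 − 86.203)²/86.203 = 3.4331
  (211 − 201.415)²/201.415 = 0.4561
  (236 − 262.788)²/262.788 = 2.7307
  (126 − 108.797)²/108.797 = 2.7201
χ² = 0.5757 + 3.4465 + 3.4331 + 0.4561 + 2.7307 + 2.7201 = 13.36

13.36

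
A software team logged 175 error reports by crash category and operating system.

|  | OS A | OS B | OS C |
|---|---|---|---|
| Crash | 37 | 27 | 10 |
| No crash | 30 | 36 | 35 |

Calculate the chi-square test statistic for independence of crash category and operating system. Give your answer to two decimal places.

12.03

Row totals: 74, 101. Column totals: 67, 63, 45. Grand total N = 175.
Expected counts (row total × column total / N):
  Crash, OS A: 74×67/175 = 28.331
  Crash, OS B: 74×63/175 = 26.640
  Crash, OS C: 74×45/175 = 19.029
  No crash, OS A: 101×67/175 = 38.669
  No crash, OS B: 101×63/175 = 36.360
  No crash, OS C: 101×45/175 = 25.971
Contributions (O − E)²/E:
  (37 − 28.331)²/28.331 = 2.6526
  (27 − 26.640)²/26.640 = 0.0049
  (10 − 19.029)²/19.029 = 4.2841
  (30 − 38.669)²/38.669 = 1.9435
  (36 − 36.360)²/36.360 = 0.0036
  (35 − 25.971)²/25.971 = 3.1390
χ² = 2.6526 + 0.0049 + 4.2841 + 1.9435 + 0.0036 + 3.1390 = 12.03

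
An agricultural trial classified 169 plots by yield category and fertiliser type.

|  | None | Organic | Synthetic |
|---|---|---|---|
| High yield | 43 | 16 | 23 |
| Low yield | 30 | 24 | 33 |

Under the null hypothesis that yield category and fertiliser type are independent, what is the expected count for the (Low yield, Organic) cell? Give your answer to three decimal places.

20.592

Row total (Low yield) = 87; column total (Organic) = 40; grand total N = 169.
Expected count = (row total × column total) / N = 87 × 40 / 169 = 20.592.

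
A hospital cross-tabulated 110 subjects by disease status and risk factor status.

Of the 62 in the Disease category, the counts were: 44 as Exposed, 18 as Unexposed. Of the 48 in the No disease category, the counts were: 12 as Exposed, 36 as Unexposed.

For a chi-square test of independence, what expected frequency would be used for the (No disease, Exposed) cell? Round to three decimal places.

Row total (No disease) = 48; column total (Exposed) = 56; grand total N = 110.
Expected count = (row total × column total) / N = 48 × 56 / 110 = 24.436.

24.436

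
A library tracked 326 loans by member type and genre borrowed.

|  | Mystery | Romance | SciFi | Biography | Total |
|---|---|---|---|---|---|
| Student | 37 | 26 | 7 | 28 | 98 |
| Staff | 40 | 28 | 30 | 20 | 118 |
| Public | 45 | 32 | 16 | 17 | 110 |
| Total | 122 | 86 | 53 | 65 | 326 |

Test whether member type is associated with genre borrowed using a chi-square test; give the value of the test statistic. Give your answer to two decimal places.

17.98

Grand total N = 326.
Expected counts (row total × column total / N):
  Student, Mystery: 98×122/326 = 36.675
  Student, Romance: 98×86/326 = 25.853
  Student, SciFi: 98×53/326 = 15.933
  Student, Biography: 98×65/326 = 19.540
  Staff, Mystery: 118×122/326 = 44.160
  Staff, Romance: 118×86/326 = 31.129
  Staff, SciFi: 118×53/326 = 19.184
  Staff, Biography: 118×65/326 = 23.528
  Public, Mystery: 110×122/326 = 41.166
  Public, Romance: 110×86/326 = 29.018
  Public, SciFi: 110×53/326 = 17.883
  Public, Biography: 110×65/326 = 21.933
Contributions (O − E)²/E:
  (37 − 36.675)²/36.675 = 0.0029
  (26 − 25.853)²/25.853 = 0.0008
  (7 − 15.933)²/15.933 = 5.0084
  (28 − 19.540)²/19.540 = 3.6628
  (40 − 44.160)²/44.160 = 0.3919
  (28 − 31.129)²/31.129 = 0.3145
  (30 − 19.184)²/19.184 = 6.0981
  (20 − 23.528)²/23.528 = 0.5290
  (45 − 41.166)²/41.166 = 0.3571
  (32 − 29.018)²/29.018 = 0.3064
  (16 − 17.883)²/17.883 = 0.1983
  (17 − 21.933)²/21.933 = 1.1095
χ² = 0.0029 + 0.0008 + 5.0084 + 3.6628 + 0.3919 + 0.3145 + 6.0981 + 0.5290 + 0.3571 + 0.3064 + 0.1983 + 1.1095 = 17.98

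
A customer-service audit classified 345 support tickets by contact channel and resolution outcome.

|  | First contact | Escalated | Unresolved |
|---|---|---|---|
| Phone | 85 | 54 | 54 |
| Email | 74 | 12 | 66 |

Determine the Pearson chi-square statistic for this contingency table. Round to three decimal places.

Row totals: 193, 152. Column totals: 159, 66, 120. Grand total N = 345.
Expected counts (row total × column total / N):
  Phone, First contact: 193×159/345 = 88.9478
  Phone, Escalated: 193×66/345 = 36.9217
  Phone, Unresolved: 193×120/345 = 67.1304
  Email, First contact: 152×159/345 = 70.0522
  Email, Escalated: 152×66/345 = 29.0783
  Email, Unresolved: 152×120/345 = 52.8696
Contributions (O − E)²/E:
  (85 − 88.9478)²/88.9478 = 0.1752
  (54 − 36.9217)²/36.9217 = 7.8996
  (54 − 67.1304)²/67.1304 = 2.5682
  (74 − 70.0522)²/70.0522 = 0.2225
  (12 − 29.0783)²/29.0783 = 10.0304
  (66 − 52.8696)²/52.8696 = 3.2610
χ² = 0.1752 + 7.8996 + 2.5682 + 0.2225 + 10.0304 + 3.2610 = 24.157

24.157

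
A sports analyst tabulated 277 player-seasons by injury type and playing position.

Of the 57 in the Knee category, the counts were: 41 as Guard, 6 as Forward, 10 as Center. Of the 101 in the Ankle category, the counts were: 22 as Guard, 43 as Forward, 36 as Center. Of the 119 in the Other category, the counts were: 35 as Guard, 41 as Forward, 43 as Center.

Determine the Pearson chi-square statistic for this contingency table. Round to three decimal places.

44.521

Row totals: 57, 101, 119. Column totals: 98, 90, 89. Grand total N = 277.
Expected counts (row total × column total / N):
  Knee, Guard: 57×98/277 = 20.1661
  Knee, Forward: 57×90/277 = 18.5199
  Knee, Center: 57×89/277 = 18.3141
  Ankle, Guard: 101×98/277 = 35.7329
  Ankle, Forward: 101×90/277 = 32.8159
  Ankle, Center: 101×89/277 = 32.4513
  Other, Guard: 119×98/277 = 42.1011
  Other, Forward: 119×90/277 = 38.6643
  Other, Center: 119×89/277 = 38.2347
Contributions (O − E)²/E:
  (41 − 20.1661)²/20.1661 = 21.5238
  (6 − 18.5199)²/18.5199 = 8.4638
  (10 − 18.3141)²/18.3141 = 3.7744
  (22 − 35.7329)²/35.7329 = 5.2778
  (43 − 32.8159)²/32.8159 = 3.1605
  (36 − 32.4513)²/32.4513 = 0.3881
  (35 − 42.1011)²/42.1011 = 1.1977
  (41 − 38.6643)²/38.6643 = 0.1411
  (43 − 38.2347)²/38.2347 = 0.5939
χ² = 21.5238 + 8.4638 + 3.7744 + 5.2778 + 3.1605 + 0.3881 + 1.1977 + 0.1411 + 0.5939 = 44.521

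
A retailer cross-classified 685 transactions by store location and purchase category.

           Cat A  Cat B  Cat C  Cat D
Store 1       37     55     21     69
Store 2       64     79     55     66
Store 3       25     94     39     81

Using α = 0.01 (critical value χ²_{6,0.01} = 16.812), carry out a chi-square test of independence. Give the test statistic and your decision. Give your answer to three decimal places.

Row totals: 182, 264, 239. Column totals: 126, 228, 115, 216. Grand total N = 685.
Expected counts (row total × column total / N):
  Store 1, Cat A: 182×126/685 = 33.4774
  Store 1, Cat B: 182×228/685 = 60.5781
  Store 1, Cat C: 182×115/685 = 30.5547
  Store 1, Cat D: 182×216/685 = 57.3898
  Store 2, Cat A: 264×126/685 = 48.5606
  Store 2, Cat B: 264×228/685 = 87.8715
  Store 2, Cat C: 264×115/685 = 44.3212
  Store 2, Cat D: 264×216/685 = 83.2467
  Store 3, Cat A: 239×126/685 = 43.9620
  Store 3, Cat B: 239×228/685 = 79.5504
  Store 3, Cat C: 239×115/685 = 40.1241
  Store 3, Cat D: 239×216/685 = 75.3635
Contributions (O − E)²/E:
  (37 − 33.4774)²/33.4774 = 0.3707
  (55 − 60.5781)²/60.5781 = 0.5136
  (21 − 30.5547)²/30.5547 = 2.9878
  (69 − 57.3898)²/57.3898 = 2.3488
  (64 − 48.5606)²/48.5606 = 4.9088
  (79 − 87.8715)²/87.8715 = 0.8957
  (55 − 44.3212)²/44.3212 = 2.5730
  (66 − 83.2467)²/83.2467 = 3.5731
  (25 − 43.9620)²/43.9620 = 8.1788
  (94 − 79.5504)²/79.5504 = 2.6246
  (39 − 40.1241)²/40.1241 = 0.0315
  (81 − 75.3635)²/75.3635 = 0.4216
χ² = 0.3707 + 0.5136 + 2.9878 + 2.3488 + 4.9088 + 0.8957 + 2.5730 + 3.5731 + 8.1788 + 2.6246 + 0.0315 + 0.4216 = 29.428
df = (3−1)(4−1) = 6. Since 29.428 > 16.812, reject the null hypothesis of independence at α = 0.01.

29.428; reject H₀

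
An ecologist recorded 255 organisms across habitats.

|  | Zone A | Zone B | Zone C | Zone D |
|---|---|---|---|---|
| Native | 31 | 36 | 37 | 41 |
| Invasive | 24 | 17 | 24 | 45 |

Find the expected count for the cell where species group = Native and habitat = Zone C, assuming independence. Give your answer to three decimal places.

34.686

Row total (Native) = 145; column total (Zone C) = 61; grand total N = 255.
Expected count = (row total × column total) / N = 145 × 61 / 255 = 34.686.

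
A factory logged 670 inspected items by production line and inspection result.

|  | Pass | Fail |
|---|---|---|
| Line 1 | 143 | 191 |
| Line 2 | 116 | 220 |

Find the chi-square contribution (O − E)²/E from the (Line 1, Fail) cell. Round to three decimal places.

0.941

Row total (Line 1) = 334; column total (Fail) = 411; N = 670.
Expected count E = 334 × 411 / 670 = 204.8866.
Contribution = (O − E)²/E = (191 − 204.8866)² / 204.8866 = 0.941.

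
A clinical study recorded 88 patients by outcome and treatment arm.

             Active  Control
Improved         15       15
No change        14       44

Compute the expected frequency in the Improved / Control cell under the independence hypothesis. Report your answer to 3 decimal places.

Row total (Improved) = 30; column total (Control) = 59; grand total N = 88.
Expected count = (row total × column total) / N = 30 × 59 / 88 = 20.114.

20.114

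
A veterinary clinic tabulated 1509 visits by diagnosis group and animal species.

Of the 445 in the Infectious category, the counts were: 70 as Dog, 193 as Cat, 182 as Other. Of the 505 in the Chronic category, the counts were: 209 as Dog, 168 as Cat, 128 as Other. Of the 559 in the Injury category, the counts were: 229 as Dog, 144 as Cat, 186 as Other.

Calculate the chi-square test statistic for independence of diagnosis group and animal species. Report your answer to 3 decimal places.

100.733

Row totals: 445, 505, 559. Column totals: 508, 505, 496. Grand total N = 1509.
Expected counts (row total × column total / N):
  Infectious, Dog: 445×508/1509 = 149.8078
  Infectious, Cat: 445×505/1509 = 148.9231
  Infectious, Other: 445×496/1509 = 146.2691
  Chronic, Dog: 505×508/1509 = 170.0066
  Chronic, Cat: 505×505/1509 = 169.0027
  Chronic, Other: 505×496/1509 = 165.9907
  Injury, Dog: 559×508/1509 = 188.1856
  Injury, Cat: 559×505/1509 = 187.0742
  Injury, Other: 559×496/1509 = 183.7402
Contributions (O − E)²/E:
  (70 − 149.8078)²/149.8078 = 42.5164
  (193 − 148.9231)²/148.9231 = 13.0455
  (182 − 146.2691)²/146.2691 = 8.7284
  (209 − 170.0066)²/170.0066 = 8.9437
  (168 − 169.0027)²/169.0027 = 0.0059
  (128 − 165.9907)²/165.9907 = 8.6950
  (229 − 188.1856)²/188.1856 = 8.8520
  (144 − 187.0742)²/187.0742 = 9.9179
  (186 − 183.7402)²/183.7402 = 0.0278
χ² = 42.5164 + 13.0455 + 8.7284 + 8.9437 + 0.0059 + 8.6950 + 8.8520 + 9.9179 + 0.0278 = 100.733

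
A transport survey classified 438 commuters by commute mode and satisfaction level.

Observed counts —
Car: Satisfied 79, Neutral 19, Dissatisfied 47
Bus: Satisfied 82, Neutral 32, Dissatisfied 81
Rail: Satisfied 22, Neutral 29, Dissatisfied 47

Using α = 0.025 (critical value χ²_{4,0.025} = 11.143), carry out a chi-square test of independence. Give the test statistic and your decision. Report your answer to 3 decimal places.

Row totals: 145, 195, 98. Column totals: 183, 80, 175. Grand total N = 438.
Expected counts (row total × column total / N):
  Car, Satisfied: 145×183/438 = 60.58219
  Car, Neutral: 145×80/438 = 26.48402
  Car, Dissatisfied: 145×175/438 = 57.93379
  Bus, Satisfied: 195×183/438 = 81.47260
  Bus, Neutral: 195×80/438 = 35.61644
  Bus, Dissatisfied: 195×175/438 = 77.91096
  Rail, Satisfied: 98×183/438 = 40.94521
  Rail, Neutral: 98×80/438 = 17.89954
  Rail, Dissatisfied: 98×175/438 = 39.15525
Contributions (O − E)²/E:
  (79 − 60.58219)²/60.58219 = 5.5993
  (19 − 26.48402)²/26.48402 = 2.1149
  (47 − 57.93379)²/57.93379 = 2.0635
  (82 − 81.47260)²/81.47260 = 0.0034
  (32 − 35.61644)²/35.61644 = 0.3672
  (81 − 77.91096)²/77.91096 = 0.1225
  (22 − 40.94521)²/40.94521 = 8.7659
  (29 − 17.89954)²/17.89954 = 6.8840
  (47 − 39.15525)²/39.15525 = 1.5717
χ² = 5.5993 + 2.1149 + 2.0635 + 0.0034 + 0.3672 + 0.1225 + 8.7659 + 6.8840 + 1.5717 = 27.492
df = (3−1)(3−1) = 4. Since 27.492 > 11.143, reject the null hypothesis of independence at α = 0.025.

27.492; reject H₀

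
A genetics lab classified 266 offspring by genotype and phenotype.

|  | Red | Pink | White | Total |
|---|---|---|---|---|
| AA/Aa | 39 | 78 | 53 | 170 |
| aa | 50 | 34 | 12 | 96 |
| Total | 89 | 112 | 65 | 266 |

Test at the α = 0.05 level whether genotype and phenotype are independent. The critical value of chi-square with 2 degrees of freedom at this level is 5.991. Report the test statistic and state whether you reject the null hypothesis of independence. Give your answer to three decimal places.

25.927; reject H₀

Grand total N = 266.
Expected counts (row total × column total / N):
  AA/Aa, Red: 170×89/266 = 56.8797
  AA/Aa, Pink: 170×112/266 = 71.5789
  AA/Aa, White: 170×65/266 = 41.5414
  aa, Red: 96×89/266 = 32.1203
  aa, Pink: 96×112/266 = 40.4211
  aa, White: 96×65/266 = 23.4586
Contributions (O − E)²/E:
  (39 − 56.8797)²/56.8797 = 5.6203
  (78 − 71.5789)²/71.5789 = 0.5760
  (53 − 41.5414)²/41.5414 = 3.1607
  (50 − 32.1203)²/32.1203 = 9.9527
  (34 − 40.4211)²/40.4211 = 1.0200
  (12 − 23.4586)²/23.4586 = 5.5971
χ² = 5.6203 + 0.5760 + 3.1607 + 9.9527 + 1.0200 + 5.5971 = 25.927
df = (2−1)(3−1) = 2. Since 25.927 > 5.991, reject the null hypothesis of independence at α = 0.05.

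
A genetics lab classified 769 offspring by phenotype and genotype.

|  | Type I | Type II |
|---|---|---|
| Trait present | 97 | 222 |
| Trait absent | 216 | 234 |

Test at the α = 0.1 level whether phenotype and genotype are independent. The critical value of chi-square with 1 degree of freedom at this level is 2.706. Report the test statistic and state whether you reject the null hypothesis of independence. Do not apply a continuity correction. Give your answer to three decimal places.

23.937; reject H₀

Row totals: 319, 450. Column totals: 313, 456. Grand total N = 769.
Expected counts (row total × column total / N):
  Trait present, Type I: 319×313/769 = 129.8401
  Trait present, Type II: 319×456/769 = 189.1599
  Trait absent, Type I: 450×313/769 = 183.1599
  Trait absent, Type II: 450×456/769 = 266.8401
Contributions (O − E)²/E:
  (97 − 129.8401)²/129.8401 = 8.3062
  (222 − 189.1599)²/189.1599 = 5.7014
  (216 − 183.1599)²/183.1599 = 5.8881
  (234 − 266.8401)²/266.8401 = 4.0416
χ² = 8.3062 + 5.7014 + 5.8881 + 4.0416 = 23.937
df = (2−1)(2−1) = 1. Since 23.937 > 2.706, reject the null hypothesis of independence at α = 0.1.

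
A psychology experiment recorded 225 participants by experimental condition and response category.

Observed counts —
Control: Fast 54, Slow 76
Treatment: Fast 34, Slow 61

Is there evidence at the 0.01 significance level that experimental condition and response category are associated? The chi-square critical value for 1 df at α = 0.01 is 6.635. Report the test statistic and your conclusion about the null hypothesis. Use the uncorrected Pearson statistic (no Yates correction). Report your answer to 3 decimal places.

Row totals: 130, 95. Column totals: 88, 137. Grand total N = 225.
Expected counts (row total × column total / N):
  Control, Fast: 130×88/225 = 50.8444
  Control, Slow: 130×137/225 = 79.1556
  Treatment, Fast: 95×88/225 = 37.1556
  Treatment, Slow: 95×137/225 = 57.8444
Contributions (O − E)²/E:
  (54 − 50.8444)²/50.8444 = 0.1958
  (76 − 79.1556)²/79.1556 = 0.1258
  (34 − 37.1556)²/37.1556 = 0.2680
  (61 − 57.8444)²/57.8444 = 0.1721
χ² = 0.1958 + 0.1258 + 0.2680 + 0.1721 = 0.762
df = (2−1)(2−1) = 1. Since 0.762 < 6.635, fail to reject the null hypothesis of independence at α = 0.01.

0.762; fail to reject H₀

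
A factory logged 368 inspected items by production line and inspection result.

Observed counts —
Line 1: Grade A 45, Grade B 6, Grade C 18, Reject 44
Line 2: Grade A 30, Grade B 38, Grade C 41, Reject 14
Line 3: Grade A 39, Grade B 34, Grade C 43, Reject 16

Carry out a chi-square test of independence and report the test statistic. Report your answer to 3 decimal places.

61.832

Row totals: 113, 123, 132. Column totals: 114, 78, 102, 74. Grand total N = 368.
Expected counts (row total × column total / N):
  Line 1, Grade A: 113×114/368 = 35.00543
  Line 1, Grade B: 113×78/368 = 23.95109
  Line 1, Grade C: 113×102/368 = 31.32065
  Line 1, Reject: 113×74/368 = 22.72283
  Line 2, Grade A: 123×114/368 = 38.10326
  Line 2, Grade B: 123×78/368 = 26.07065
  Line 2, Grade C: 123×102/368 = 34.09239
  Line 2, Reject: 123×74/368 = 24.73370
  Line 3, Grade A: 132×114/368 = 40.89130
  Line 3, Grade B: 132×78/368 = 27.97826
  Line 3, Grade C: 132×102/368 = 36.58696
  Line 3, Reject: 132×74/368 = 26.54348
Contributions (O − E)²/E:
  (45 − 35.00543)²/35.00543 = 2.8536
  (6 − 23.95109)²/23.95109 = 13.4542
  (18 − 31.32065)²/31.32065 = 5.6653
  (44 − 22.72283)²/22.72283 = 19.9235
  (30 − 38.10326)²/38.10326 = 1.7233
  (38 − 26.07065)²/26.07065 = 5.4586
  (41 − 34.09239)²/34.09239 = 1.3996
  (14 − 24.73370)²/24.73370 = 4.6581
  (39 − 40.89130)²/40.89130 = 0.0875
  (34 − 27.97826)²/27.97826 = 1.2961
  (43 − 36.58696)²/36.58696 = 1.1241
  (16 − 26.54348)²/26.54348 = 4.1880
χ² = 2.8536 + 13.4542 + 5.6653 + 19.9235 + 1.7233 + 5.4586 + 1.3996 + 4.6581 + 0.0875 + 1.2961 + 1.1241 + 4.1880 = 61.832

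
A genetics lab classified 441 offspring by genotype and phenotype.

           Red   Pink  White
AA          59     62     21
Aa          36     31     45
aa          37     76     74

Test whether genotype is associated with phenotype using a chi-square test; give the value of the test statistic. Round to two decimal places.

36.63

Row totals: 142, 112, 187. Column totals: 132, 169, 140. Grand total N = 441.
Expected counts (row total × column total / N):
  AA, Red: 142×132/441 = 42.503
  AA, Pink: 142×169/441 = 54.417
  AA, White: 142×140/441 = 45.079
  Aa, Red: 112×132/441 = 33.524
  Aa, Pink: 112×169/441 = 42.921
  Aa, White: 112×140/441 = 35.556
  aa, Red: 187×132/441 = 55.973
  aa, Pink: 187×169/441 = 71.662
  aa, White: 187×140/441 = 59.365
Contributions (O − E)²/E:
  (59 − 42.503)²/42.503 = 6.4031
  (62 − 54.417)²/54.417 = 1.0567
  (21 − 45.079)²/45.079 = 12.8618
  (36 − 33.524)²/33.524 = 0.1829
  (31 − 42.921)²/42.921 = 3.3110
  (45 − 35.556)²/35.556 = 2.5084
  (37 − 55.973)²/55.973 = 6.4312
  (76 − 71.662)²/71.662 = 0.2626
  (74 − 59.365)²/59.365 = 3.6079
χ² = 6.4031 + 1.0567 + 12.8618 + 0.1829 + 3.3110 + 2.5084 + 6.4312 + 0.2626 + 3.6079 = 36.63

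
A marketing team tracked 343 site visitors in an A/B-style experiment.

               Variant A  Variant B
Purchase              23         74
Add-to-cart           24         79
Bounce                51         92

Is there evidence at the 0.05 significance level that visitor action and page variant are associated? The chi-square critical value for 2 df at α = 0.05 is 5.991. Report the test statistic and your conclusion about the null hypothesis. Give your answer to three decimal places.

Row totals: 97, 103, 143. Column totals: 98, 245. Grand total N = 343.
Expected counts (row total × column total / N):
  Purchase, Variant A: 97×98/343 = 27.7143
  Purchase, Variant B: 97×245/343 = 69.2857
  Add-to-cart, Variant A: 103×98/343 = 29.4286
  Add-to-cart, Variant B: 103×245/343 = 73.5714
  Bounce, Variant A: 143×98/343 = 40.8571
  Bounce, Variant B: 143×245/343 = 102.1429
Contributions (O − E)²/E:
  (23 − 27.7143)²/27.7143 = 0.8019
  (74 − 69.2857)²/69.2857 = 0.3208
  (24 − 29.4286)²/29.4286 = 1.0014
  (79 − 73.5714)²/73.5714 = 0.4006
  (51 − 40.8571)²/40.8571 = 2.5180
  (92 − 102.1429)²/102.1429 = 1.0072
χ² = 0.8019 + 0.3208 + 1.0014 + 0.4006 + 2.5180 + 1.0072 = 6.050
df = (3−1)(2−1) = 2. Since 6.050 > 5.991, reject the null hypothesis of independence at α = 0.05.

6.050; reject H₀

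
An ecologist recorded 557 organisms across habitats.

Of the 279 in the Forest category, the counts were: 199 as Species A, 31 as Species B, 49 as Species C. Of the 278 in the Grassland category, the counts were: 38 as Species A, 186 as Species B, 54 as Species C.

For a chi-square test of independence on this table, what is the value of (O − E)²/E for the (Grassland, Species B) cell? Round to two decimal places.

55.74

Row total (Grassland) = 278; column total (Species B) = 217; N = 557.
Expected count E = 278 × 217 / 557 = 108.305.
Contribution = (O − E)²/E = (186 − 108.305)² / 108.305 = 55.74.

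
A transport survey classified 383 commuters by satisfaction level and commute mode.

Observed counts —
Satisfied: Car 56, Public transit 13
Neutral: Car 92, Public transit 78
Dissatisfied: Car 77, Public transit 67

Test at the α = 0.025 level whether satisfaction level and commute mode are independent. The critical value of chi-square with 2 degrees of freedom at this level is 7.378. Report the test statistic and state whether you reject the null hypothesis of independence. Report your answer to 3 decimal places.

17.458; reject H₀

Row totals: 69, 170, 144. Column totals: 225, 158. Grand total N = 383.
Expected counts (row total × column total / N):
  Satisfied, Car: 69×225/383 = 40.5352
  Satisfied, Public transit: 69×158/383 = 28.4648
  Neutral, Car: 170×225/383 = 99.8695
  Neutral, Public transit: 170×158/383 = 70.1305
  Dissatisfied, Car: 144×225/383 = 84.5953
  Dissatisfied, Public transit: 144×158/383 = 59.4047
Contributions (O − E)²/E:
  (56 − 40.5352)²/40.5352 = 5.9001
  (13 − 28.4648)²/28.4648 = 8.4020
  (92 − 99.8695)²/99.8695 = 0.6201
  (78 − 70.1305)²/70.1305 = 0.8831
  (77 − 84.5953)²/84.5953 = 0.6819
  (67 − 59.4047)²/59.4047 = 0.9711
χ² = 5.9001 + 8.4020 + 0.6201 + 0.8831 + 0.6819 + 0.9711 = 17.458
df = (3−1)(2−1) = 2. Since 17.458 > 7.378, reject the null hypothesis of independence at α = 0.025.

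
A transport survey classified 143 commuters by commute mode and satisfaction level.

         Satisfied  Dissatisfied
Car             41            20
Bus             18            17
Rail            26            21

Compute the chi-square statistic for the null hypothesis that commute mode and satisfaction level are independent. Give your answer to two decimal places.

2.79

Row totals: 61, 35, 47. Column totals: 85, 58. Grand total N = 143.
Expected counts (row total × column total / N):
  Car, Satisfied: 61×85/143 = 36.259
  Car, Dissatisfied: 61×58/143 = 24.741
  Bus, Satisfied: 35×85/143 = 20.804
  Bus, Dissatisfied: 35×58/143 = 14.196
  Rail, Satisfied: 47×85/143 = 27.937
  Rail, Dissatisfied: 47×58/143 = 19.063
Contributions (O − E)²/E:
  (41 − 36.259)²/36.259 = 0.6199
  (20 − 24.741)²/24.741 = 0.9085
  (18 − 20.804)²/20.804 = 0.3779
  (17 − 14.196)²/14.196 = 0.5538
  (26 − 27.937)²/27.937 = 0.1343
  (21 − 19.063)²/19.063 = 0.1968
χ² = 0.6199 + 0.9085 + 0.3779 + 0.5538 + 0.1343 + 0.1968 = 2.79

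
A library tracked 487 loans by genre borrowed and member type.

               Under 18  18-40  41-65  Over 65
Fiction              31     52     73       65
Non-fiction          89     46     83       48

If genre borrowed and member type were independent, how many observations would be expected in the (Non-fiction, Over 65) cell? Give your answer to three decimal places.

61.721

Row total (Non-fiction) = 266; column total (Over 65) = 113; grand total N = 487.
Expected count = (row total × column total) / N = 266 × 113 / 487 = 61.721.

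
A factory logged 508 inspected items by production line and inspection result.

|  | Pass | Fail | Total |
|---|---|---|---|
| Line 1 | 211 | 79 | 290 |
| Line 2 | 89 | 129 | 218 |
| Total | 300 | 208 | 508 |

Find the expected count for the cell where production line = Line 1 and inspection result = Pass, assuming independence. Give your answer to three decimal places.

Row total (Line 1) = 290; column total (Pass) = 300; grand total N = 508.
Expected count = (row total × column total) / N = 290 × 300 / 508 = 171.260.

171.260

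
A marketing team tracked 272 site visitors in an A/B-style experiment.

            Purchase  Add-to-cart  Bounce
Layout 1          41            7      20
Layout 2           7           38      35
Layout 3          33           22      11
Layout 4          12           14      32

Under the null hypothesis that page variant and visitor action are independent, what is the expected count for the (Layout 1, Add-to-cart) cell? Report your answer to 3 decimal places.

20.250

Row total (Layout 1) = 68; column total (Add-to-cart) = 81; grand total N = 272.
Expected count = (row total × column total) / N = 68 × 81 / 272 = 20.250.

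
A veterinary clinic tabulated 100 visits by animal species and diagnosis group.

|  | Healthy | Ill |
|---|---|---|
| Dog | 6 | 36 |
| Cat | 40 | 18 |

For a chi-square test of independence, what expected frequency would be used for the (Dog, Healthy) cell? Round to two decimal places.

Row total (Dog) = 42; column total (Healthy) = 46; grand total N = 100.
Expected count = (row total × column total) / N = 42 × 46 / 100 = 19.32.

19.32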